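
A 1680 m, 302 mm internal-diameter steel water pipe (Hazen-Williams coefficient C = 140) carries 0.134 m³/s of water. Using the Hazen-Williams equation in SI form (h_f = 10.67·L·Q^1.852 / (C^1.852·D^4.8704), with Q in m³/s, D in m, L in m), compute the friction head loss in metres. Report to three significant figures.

h_f = 10.67·1680·0.134^1.852 / (140^1.852·0.302^4.8704) = 15.66 m

h_f ≈ 15.7 m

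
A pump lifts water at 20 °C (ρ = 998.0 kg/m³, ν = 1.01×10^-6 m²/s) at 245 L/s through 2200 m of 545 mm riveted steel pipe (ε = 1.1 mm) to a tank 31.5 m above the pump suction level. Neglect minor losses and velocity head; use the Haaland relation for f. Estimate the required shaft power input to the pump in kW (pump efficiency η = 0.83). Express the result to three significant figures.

P_shaft ≈ 107 kW

V = 4Q/(πD²) = 1.050 m/s; Re = 5.67×10^5; ε/D = 0.00202; f = 0.02381
h_f = f(L/D)V²/2g = 5.403 m
Total head H = z + h_f = 31.5 + 5.403 = 36.90 m
P_hyd = ρgQH = 998.0·9.81·0.245·36.90 = 88.52 kW
P_shaft = P_hyd/η = 88.52/0.83 = 106.6 kW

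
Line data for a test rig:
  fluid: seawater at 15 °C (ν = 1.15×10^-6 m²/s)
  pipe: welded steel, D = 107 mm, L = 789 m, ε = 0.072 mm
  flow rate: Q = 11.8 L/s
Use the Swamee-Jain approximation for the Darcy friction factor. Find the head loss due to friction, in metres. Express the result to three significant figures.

h_f ≈ 13.4 m

V = 4Q/(πD²) = 4·0.0118/(π·0.107²) = 1.312 m/s
Re = VD/ν = 1.312·0.107/1.15×10^-6 = 1.22×10^5 → turbulent
ε/D = 0.072/107 = 6.73×10^-4
Swamee-Jain: f = 0.02068
h_f = f(L/D)V²/(2g) = 0.02068·(789/0.107)·1.312²/(2·9.81) = 13.38 m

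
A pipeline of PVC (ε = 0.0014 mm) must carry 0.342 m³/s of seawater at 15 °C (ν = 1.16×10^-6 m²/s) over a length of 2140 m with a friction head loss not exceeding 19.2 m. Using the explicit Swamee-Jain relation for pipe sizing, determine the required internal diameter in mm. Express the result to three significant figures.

Swamee-Jain (Type III): D = 0.66·[ε^1.25·(LQ²/(gh_f))^4.75 + ν·Q^9.4·(L/(gh_f))^5.2]^0.04
LQ²/(gh_f) = 1.329; L/(gh_f) = 11.36
Term 1 = ε^1.25·(…)^4.75 = 1.86×10^-7; Term 2 = ν·Q^9.4·(…)^5.2 = 1.49×10^-5
D = 0.66·(1.86×10^-7 + 1.49×10^-5)^0.04 = 0.4233 m = 423 mm
Check: V = 2.43 m/s, Re = 8.87×10^5, f = 0.01192, h_f = 18.1 m ≈ 19.2 m ✓

D ≈ 423 mm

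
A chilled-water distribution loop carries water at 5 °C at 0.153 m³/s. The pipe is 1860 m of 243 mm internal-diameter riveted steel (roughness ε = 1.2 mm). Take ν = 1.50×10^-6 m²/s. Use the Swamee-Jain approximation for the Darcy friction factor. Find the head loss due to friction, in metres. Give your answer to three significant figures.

h_f ≈ 130 m

V = 4Q/(πD²) = 4·0.153/(π·0.243²) = 3.299 m/s
Re = VD/ν = 3.299·0.243/1.50×10^-6 = 5.34×10^5 → turbulent
ε/D = 1.2/243 = 0.00494
Swamee-Jain: f = 0.03053
h_f = f(L/D)V²/(2g) = 0.03053·(1860/0.243)·3.299²/(2·9.81) = 129.6 m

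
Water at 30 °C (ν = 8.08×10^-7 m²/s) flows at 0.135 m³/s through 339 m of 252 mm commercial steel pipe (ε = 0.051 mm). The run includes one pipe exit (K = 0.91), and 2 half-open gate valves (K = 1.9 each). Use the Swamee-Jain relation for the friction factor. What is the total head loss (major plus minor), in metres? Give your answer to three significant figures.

V = 4Q/(πD²) = 2.707 m/s; V²/2g = 0.3734 m
Re = 8.44×10^5, ε/D = 2.02×10^-4 → f = 0.01495 (Swamee-Jain)
Major: h_f = f(L/D)·V²/2g = 0.01495·1345·0.3734 = 7.508 m
Minor: ΣK = 4.71; h_m = ΣK·V²/2g = 1.759 m
Total H_L = 7.508 + 1.759 = 9.267 m

H_L ≈ 9.27 m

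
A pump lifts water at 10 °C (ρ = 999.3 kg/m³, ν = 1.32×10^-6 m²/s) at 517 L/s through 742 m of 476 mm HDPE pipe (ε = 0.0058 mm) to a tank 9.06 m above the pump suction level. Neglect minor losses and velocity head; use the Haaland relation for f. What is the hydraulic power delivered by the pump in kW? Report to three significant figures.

P_hyd ≈ 85.8 kW

V = 4Q/(πD²) = 2.905 m/s; Re = 1.05×10^6; ε/D = 1.22×10^-5; f = 0.01173
h_f = f(L/D)V²/2g = 7.864 m
Total head H = z + h_f = 9.06 + 7.864 = 16.92 m
P_hyd = ρgQH = 999.3·9.81·0.517·16.92 = 85.77 kW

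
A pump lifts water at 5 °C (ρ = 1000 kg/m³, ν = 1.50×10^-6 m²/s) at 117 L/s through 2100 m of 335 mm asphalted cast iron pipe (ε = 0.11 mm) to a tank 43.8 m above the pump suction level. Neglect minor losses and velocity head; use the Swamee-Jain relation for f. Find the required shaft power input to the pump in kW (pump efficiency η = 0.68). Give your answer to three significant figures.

V = 4Q/(πD²) = 1.327 m/s; Re = 2.96×10^5; ε/D = 3.28×10^-4; f = 0.01728
h_f = f(L/D)V²/2g = 9.726 m
Total head H = z + h_f = 43.8 + 9.726 = 53.53 m
P_hyd = ρgQH = 1000·9.81·0.117·53.53 = 61.44 kW
P_shaft = P_hyd/η = 61.44/0.68 = 90.35 kW

P_shaft ≈ 90.3 kW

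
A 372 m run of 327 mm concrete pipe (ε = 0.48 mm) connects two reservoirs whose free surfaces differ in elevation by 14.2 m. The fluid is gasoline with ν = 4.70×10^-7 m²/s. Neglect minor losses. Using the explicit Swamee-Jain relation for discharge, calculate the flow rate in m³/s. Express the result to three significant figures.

Swamee-Jain (Type II): Q = -0.965·√(gD⁵h_f/L)·ln[ε/(3.7D) + √(3.17ν²L/(gD³h_f))]
√(gD⁵h_f/L) = √(9.81·0.327⁵·14.2/372) = 0.03742
ε/(3.7D) = 3.97×10^-4; √(3.17ν²L/(gD³h_f)) = 7.31×10^-6
Q = -0.965·0.03742·ln(4.040×10^-4) = 0.2821 m³/s
Check: V = 3.36 m/s, Re = 2.34×10^6, f = 0.02175, h_f = 14.2 m ≈ 14.2 m ✓

Q ≈ 0.282 m³/s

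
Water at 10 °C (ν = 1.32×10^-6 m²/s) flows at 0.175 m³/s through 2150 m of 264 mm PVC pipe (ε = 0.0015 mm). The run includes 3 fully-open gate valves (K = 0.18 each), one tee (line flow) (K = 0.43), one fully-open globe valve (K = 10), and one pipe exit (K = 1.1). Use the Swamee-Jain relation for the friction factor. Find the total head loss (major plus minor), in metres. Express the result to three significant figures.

V = 4Q/(πD²) = 3.197 m/s; V²/2g = 0.5209 m
Re = 6.39×10^5, ε/D = 5.68×10^-6 → f = 0.01264 (Swamee-Jain)
Major: h_f = f(L/D)·V²/2g = 0.01264·8144·0.5209 = 53.63 m
Minor: ΣK = 12.1; h_m = ΣK·V²/2g = 6.288 m
Total H_L = 53.63 + 6.288 = 59.91 m

H_L ≈ 59.9 m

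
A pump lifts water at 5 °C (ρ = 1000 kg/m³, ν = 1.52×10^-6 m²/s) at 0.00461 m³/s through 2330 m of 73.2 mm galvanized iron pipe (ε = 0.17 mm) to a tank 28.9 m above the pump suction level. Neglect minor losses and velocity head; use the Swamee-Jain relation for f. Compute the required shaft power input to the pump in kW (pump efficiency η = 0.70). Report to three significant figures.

P_shaft ≈ 5.31 kW

V = 4Q/(πD²) = 1.095 m/s; Re = 5.28×10^4; ε/D = 0.00232; f = 0.02737
h_f = f(L/D)V²/2g = 53.29 m
Total head H = z + h_f = 28.9 + 53.29 = 82.19 m
P_hyd = ρgQH = 1000·9.81·0.00461·82.19 = 3.717 kW
P_shaft = P_hyd/η = 3.717/0.70 = 5.310 kW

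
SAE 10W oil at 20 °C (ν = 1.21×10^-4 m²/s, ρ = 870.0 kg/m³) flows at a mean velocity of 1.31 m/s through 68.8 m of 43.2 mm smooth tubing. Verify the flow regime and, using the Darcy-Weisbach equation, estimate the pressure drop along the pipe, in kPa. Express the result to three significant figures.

Δp ≈ 163 kPa

Re = VD/ν = 1.31·0.04320/1.21×10^-4 = 468 → laminar (Re < 2300)
f = 64/Re = 0.1368
h_f = f(L/D)V²/(2g) = 0.1368·(68.8/0.04320)·1.31²/(2·9.81) = 19.06 m
Δp = ρg·h_f = 870.0·9.81·19.06 = 162.7 kPa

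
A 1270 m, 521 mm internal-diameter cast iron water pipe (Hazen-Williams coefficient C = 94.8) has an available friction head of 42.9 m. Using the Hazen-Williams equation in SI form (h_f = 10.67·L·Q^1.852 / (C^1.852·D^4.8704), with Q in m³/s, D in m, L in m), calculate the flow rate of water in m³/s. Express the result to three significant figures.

Rearranging: Q = [h_f·C^1.852·D^4.8704 / (10.67·L)]^(1/1.852)
Q = [42.9·94.8^1.852·0.521^4.8704 / (10.67·1270)]^0.540 = 0.7630 m³/s

Q ≈ 0.763 m³/s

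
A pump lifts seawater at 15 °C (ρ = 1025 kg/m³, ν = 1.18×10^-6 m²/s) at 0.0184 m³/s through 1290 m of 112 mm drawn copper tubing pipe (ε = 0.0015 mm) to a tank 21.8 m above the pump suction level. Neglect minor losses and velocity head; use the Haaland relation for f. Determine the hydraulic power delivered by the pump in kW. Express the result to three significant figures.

V = 4Q/(πD²) = 1.868 m/s; Re = 1.77×10^5; ε/D = 1.34×10^-5; f = 0.01594
h_f = f(L/D)V²/2g = 32.65 m
Total head H = z + h_f = 21.8 + 32.65 = 54.45 m
P_hyd = ρgQH = 1025·9.81·0.0184·54.45 = 10.07 kW

P_hyd ≈ 10.1 kW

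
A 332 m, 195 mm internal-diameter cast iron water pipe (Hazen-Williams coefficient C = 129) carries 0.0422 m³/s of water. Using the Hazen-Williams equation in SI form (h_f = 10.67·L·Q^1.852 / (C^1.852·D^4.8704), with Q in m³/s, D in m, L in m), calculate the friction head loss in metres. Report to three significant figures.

h_f = 10.67·332·0.0422^1.852 / (129^1.852·0.195^4.8704) = 3.568 m

h_f ≈ 3.57 m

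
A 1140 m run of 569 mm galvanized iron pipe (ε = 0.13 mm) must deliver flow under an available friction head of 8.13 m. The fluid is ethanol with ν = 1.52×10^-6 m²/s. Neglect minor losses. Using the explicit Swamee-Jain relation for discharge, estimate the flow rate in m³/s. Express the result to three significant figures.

Q ≈ 0.584 m³/s

Swamee-Jain (Type II): Q = -0.965·√(gD⁵h_f/L)·ln[ε/(3.7D) + √(3.17ν²L/(gD³h_f))]
√(gD⁵h_f/L) = √(9.81·0.569⁵·8.13/1140) = 0.06460
ε/(3.7D) = 6.17×10^-5; √(3.17ν²L/(gD³h_f)) = 2.38×10^-5
Q = -0.965·0.06460·ln(8.559×10^-5) = 0.5838 m³/s
Check: V = 2.30 m/s, Re = 8.59×10^5, f = 0.01520, h_f = 8.18 m ≈ 8.13 m ✓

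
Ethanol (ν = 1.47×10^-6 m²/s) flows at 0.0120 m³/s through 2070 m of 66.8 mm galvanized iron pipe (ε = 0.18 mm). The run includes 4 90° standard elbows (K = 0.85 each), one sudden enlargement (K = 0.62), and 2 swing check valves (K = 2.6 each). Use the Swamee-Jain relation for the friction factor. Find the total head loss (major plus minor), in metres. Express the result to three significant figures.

V = 4Q/(πD²) = 3.424 m/s; V²/2g = 0.5976 m
Re = 1.56×10^5, ε/D = 0.00269 → f = 0.02652 (Swamee-Jain)
Major: h_f = f(L/D)·V²/2g = 0.02652·30988·0.5976 = 491.0 m
Minor: ΣK = 9.22; h_m = ΣK·V²/2g = 5.509 m
Total H_L = 491.0 + 5.509 = 496.5 m

H_L ≈ 497 m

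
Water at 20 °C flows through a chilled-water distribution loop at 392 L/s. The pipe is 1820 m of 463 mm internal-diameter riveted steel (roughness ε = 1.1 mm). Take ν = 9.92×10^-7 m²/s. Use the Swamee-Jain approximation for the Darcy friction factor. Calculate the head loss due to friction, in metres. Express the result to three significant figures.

h_f ≈ 26.9 m

V = 4Q/(πD²) = 4·0.392/(π·0.463²) = 2.328 m/s
Re = VD/ν = 2.328·0.463/9.92×10^-7 = 1.09×10^6 → turbulent
ε/D = 1.1/463 = 0.00238
Swamee-Jain: f = 0.02475
h_f = f(L/D)V²/(2g) = 0.02475·(1820/0.463)·2.328²/(2·9.81) = 26.88 m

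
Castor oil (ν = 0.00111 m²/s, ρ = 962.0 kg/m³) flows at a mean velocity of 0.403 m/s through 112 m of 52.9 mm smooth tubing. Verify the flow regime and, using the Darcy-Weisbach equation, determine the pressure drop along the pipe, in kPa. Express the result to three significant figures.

Re = VD/ν = 0.403·0.05290/0.00111 = 19.2 → laminar (Re < 2300)
f = 64/Re = 3.332
h_f = f(L/D)V²/(2g) = 3.332·(112/0.05290)·0.403²/(2·9.81) = 58.40 m
Δp = ρg·h_f = 962.0·9.81·58.40 = 551.1 kPa

Δp ≈ 551 kPa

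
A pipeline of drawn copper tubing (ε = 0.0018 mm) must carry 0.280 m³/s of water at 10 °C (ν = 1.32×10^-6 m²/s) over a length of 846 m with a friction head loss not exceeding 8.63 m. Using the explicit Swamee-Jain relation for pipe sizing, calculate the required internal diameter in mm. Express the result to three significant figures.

D ≈ 384 mm

Swamee-Jain (Type III): D = 0.66·[ε^1.25·(LQ²/(gh_f))^4.75 + ν·Q^9.4·(L/(gh_f))^5.2]^0.04
LQ²/(gh_f) = 0.7834; L/(gh_f) = 9.993
Term 1 = ε^1.25·(…)^4.75 = 2.07×10^-8; Term 2 = ν·Q^9.4·(…)^5.2 = 1.33×10^-6
D = 0.66·(2.07×10^-8 + 1.33×10^-6)^0.04 = 0.3843 m = 384 mm
Check: V = 2.41 m/s, Re = 7.03×10^5, f = 0.01242, h_f = 8.12 m ≈ 8.63 m ✓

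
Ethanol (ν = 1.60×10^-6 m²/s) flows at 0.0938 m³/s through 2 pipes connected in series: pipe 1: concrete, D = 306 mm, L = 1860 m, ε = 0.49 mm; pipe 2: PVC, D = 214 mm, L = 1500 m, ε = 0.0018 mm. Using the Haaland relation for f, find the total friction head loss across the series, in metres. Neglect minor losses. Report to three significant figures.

Pipe 1: V = 1.275 m/s, Re = 2.44×10^5, ε/D = 0.00160, f = 0.02289, h_1 = f(L/D)V²/2g = 11.54 m
Pipe 2: V = 2.608 m/s, Re = 3.49×10^5, ε/D = 8.41×10^-6, f = 0.01402, h_2 = f(L/D)V²/2g = 34.06 m
Series → Q common, losses add: H = Σh = 45.60 m

H ≈ 45.6 m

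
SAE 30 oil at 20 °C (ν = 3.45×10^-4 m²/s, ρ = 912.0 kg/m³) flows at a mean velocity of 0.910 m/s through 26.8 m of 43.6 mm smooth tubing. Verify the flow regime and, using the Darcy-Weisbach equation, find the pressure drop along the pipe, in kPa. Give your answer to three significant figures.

Δp ≈ 129 kPa

Re = VD/ν = 0.910·0.04360/3.45×10^-4 = 115 → laminar (Re < 2300)
f = 64/Re = 0.5565
h_f = f(L/D)V²/(2g) = 0.5565·(26.8/0.04360)·0.910²/(2·9.81) = 14.44 m
Δp = ρg·h_f = 912.0·9.81·14.44 = 129.2 kPa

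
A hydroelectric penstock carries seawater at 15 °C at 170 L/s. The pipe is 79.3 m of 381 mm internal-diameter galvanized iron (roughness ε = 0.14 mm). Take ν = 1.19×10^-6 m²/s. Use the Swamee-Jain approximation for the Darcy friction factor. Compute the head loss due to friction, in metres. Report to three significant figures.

V = 4Q/(πD²) = 4·0.170/(π·0.381²) = 1.491 m/s
Re = VD/ν = 1.491·0.381/1.19×10^-6 = 4.77×10^5 → turbulent
ε/D = 0.14/381 = 3.67×10^-4
Swamee-Jain: f = 0.01693
h_f = f(L/D)V²/(2g) = 0.01693·(79.3/0.381)·1.491²/(2·9.81) = 0.3994 m

h_f ≈ 0.399 m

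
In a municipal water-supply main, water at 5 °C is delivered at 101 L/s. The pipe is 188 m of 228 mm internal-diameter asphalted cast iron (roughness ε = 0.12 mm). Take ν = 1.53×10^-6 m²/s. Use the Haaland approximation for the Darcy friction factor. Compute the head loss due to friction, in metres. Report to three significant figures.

V = 4Q/(πD²) = 4·0.101/(π·0.228²) = 2.474 m/s
Re = VD/ν = 2.474·0.228/1.53×10^-6 = 3.69×10^5 → turbulent
ε/D = 0.12/228 = 5.26×10^-4
Haaland: f = 0.01801
h_f = f(L/D)V²/(2g) = 0.01801·(188/0.228)·2.474²/(2·9.81) = 4.631 m

h_f ≈ 4.63 m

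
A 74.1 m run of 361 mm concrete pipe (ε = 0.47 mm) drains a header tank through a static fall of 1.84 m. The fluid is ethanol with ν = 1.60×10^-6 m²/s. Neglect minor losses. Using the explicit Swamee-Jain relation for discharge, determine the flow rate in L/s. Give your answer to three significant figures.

Q ≈ 294 L/s

Swamee-Jain (Type II): Q = -0.965·√(gD⁵h_f/L)·ln[ε/(3.7D) + √(3.17ν²L/(gD³h_f))]
√(gD⁵h_f/L) = √(9.81·0.361⁵·1.84/74.1) = 0.03865
ε/(3.7D) = 3.52×10^-4; √(3.17ν²L/(gD³h_f)) = 2.66×10^-5
Q = -0.965·0.03865·ln(3.785×10^-4) = 0.2938 m³/s
Check: V = 2.87 m/s, Re = 6.48×10^5, f = 0.02145, h_f = 1.85 m ≈ 1.84 m ✓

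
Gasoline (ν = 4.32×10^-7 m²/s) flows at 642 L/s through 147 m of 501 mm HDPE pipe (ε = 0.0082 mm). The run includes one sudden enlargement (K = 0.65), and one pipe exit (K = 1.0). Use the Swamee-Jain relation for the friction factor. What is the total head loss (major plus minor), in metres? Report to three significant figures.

H_L ≈ 2.51 m

V = 4Q/(πD²) = 3.257 m/s; V²/2g = 0.5406 m
Re = 3.78×10^6, ε/D = 1.64×10^-5 → f = 0.01022 (Swamee-Jain)
Major: h_f = f(L/D)·V²/2g = 0.01022·293.4·0.5406 = 1.621 m
Minor: ΣK = 1.65; h_m = ΣK·V²/2g = 0.8919 m
Total H_L = 1.621 + 0.8919 = 2.513 m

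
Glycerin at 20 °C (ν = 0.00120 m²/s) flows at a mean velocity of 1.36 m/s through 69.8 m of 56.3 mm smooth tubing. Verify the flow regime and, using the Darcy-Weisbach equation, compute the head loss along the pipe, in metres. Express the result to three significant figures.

h_f ≈ 117 m

Re = VD/ν = 1.36·0.05630/0.00120 = 63.8 → laminar (Re < 2300)
f = 64/Re = 1.003
h_f = f(L/D)V²/(2g) = 1.003·(69.8/0.05630)·1.36²/(2·9.81) = 117.2 m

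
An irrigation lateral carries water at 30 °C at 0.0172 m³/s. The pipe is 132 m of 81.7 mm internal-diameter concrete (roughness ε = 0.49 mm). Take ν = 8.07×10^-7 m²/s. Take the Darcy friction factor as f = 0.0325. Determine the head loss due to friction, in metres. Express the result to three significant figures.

V = 4Q/(πD²) = 4·0.0172/(π·0.0817²) = 3.281 m/s
h_f = f(L/D)V²/(2g) = 0.03250·(132/0.0817)·3.281²/(2·9.81) = 28.81 m

h_f ≈ 28.8 m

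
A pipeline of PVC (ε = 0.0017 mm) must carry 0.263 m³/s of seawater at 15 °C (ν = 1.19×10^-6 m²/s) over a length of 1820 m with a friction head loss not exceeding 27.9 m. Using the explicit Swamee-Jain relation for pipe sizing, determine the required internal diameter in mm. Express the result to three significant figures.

Swamee-Jain (Type III): D = 0.66·[ε^1.25·(LQ²/(gh_f))^4.75 + ν·Q^9.4·(L/(gh_f))^5.2]^0.04
LQ²/(gh_f) = 0.4599; L/(gh_f) = 6.650
Term 1 = ε^1.25·(…)^4.75 = 1.53×10^-9; Term 2 = ν·Q^9.4·(…)^5.2 = 7.97×10^-8
D = 0.66·(1.53×10^-9 + 7.97×10^-8)^0.04 = 0.3435 m = 344 mm
Check: V = 2.84 m/s, Re = 8.19×10^5, f = 0.01212, h_f = 26.3 m ≈ 27.9 m ✓

D ≈ 344 mm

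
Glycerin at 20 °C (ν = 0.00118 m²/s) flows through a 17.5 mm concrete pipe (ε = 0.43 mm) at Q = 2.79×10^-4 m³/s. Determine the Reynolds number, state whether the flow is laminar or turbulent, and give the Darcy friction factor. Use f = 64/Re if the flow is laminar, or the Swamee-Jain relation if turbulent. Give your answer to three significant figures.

V = 4Q/(πD²) = 1.160 m/s
Re = VD/ν = 1.160·0.0175/0.00118 = 17.2
Re < 2300 → laminar → f = 64/Re = 3.720

Re ≈ 17.2; laminar; f = 64/Re ≈ 3.72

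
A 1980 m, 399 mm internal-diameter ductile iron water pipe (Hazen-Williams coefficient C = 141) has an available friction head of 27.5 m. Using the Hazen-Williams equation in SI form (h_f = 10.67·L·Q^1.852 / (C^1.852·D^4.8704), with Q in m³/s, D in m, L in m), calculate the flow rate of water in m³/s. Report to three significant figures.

Rearranging: Q = [h_f·C^1.852·D^4.8704 / (10.67·L)]^(1/1.852)
Q = [27.5·141^1.852·0.399^4.8704 / (10.67·1980)]^0.540 = 0.3482 m³/s

Q ≈ 0.348 m³/s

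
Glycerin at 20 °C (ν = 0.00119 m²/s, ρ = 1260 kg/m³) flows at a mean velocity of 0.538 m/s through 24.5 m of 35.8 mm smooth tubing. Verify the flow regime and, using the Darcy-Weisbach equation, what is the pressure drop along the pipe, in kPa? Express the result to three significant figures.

Δp ≈ 493 kPa

Re = VD/ν = 0.538·0.03580/0.00119 = 16.2 → laminar (Re < 2300)
f = 64/Re = 3.954
h_f = f(L/D)V²/(2g) = 3.954·(24.5/0.03580)·0.538²/(2·9.81) = 39.92 m
Δp = ρg·h_f = 1260·9.81·39.92 = 493.5 kPa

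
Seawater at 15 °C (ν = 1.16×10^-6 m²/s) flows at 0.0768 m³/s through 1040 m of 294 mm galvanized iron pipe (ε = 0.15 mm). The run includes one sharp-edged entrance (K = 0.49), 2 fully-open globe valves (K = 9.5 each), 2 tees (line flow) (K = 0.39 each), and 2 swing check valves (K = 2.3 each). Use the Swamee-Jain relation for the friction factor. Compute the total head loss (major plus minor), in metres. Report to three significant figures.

H_L ≈ 5.88 m

V = 4Q/(πD²) = 1.131 m/s; V²/2g = 0.06523 m
Re = 2.87×10^5, ε/D = 5.10×10^-4 → f = 0.01845 (Swamee-Jain)
Major: h_f = f(L/D)·V²/2g = 0.01845·3537·0.06523 = 4.256 m
Minor: ΣK = 24.9; h_m = ΣK·V²/2g = 1.622 m
Total H_L = 4.256 + 1.622 = 5.879 m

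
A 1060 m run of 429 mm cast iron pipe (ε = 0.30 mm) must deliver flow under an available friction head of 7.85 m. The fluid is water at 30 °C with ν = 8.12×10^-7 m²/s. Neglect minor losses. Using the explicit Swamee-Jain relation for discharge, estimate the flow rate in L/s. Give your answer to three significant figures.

Q ≈ 266 L/s

Swamee-Jain (Type II): Q = -0.965·√(gD⁵h_f/L)·ln[ε/(3.7D) + √(3.17ν²L/(gD³h_f))]
√(gD⁵h_f/L) = √(9.81·0.429⁵·7.85/1060) = 0.03249
ε/(3.7D) = 1.89×10^-4; √(3.17ν²L/(gD³h_f)) = 1.91×10^-5
Q = -0.965·0.03249·ln(2.081×10^-4) = 0.2658 m³/s
Check: V = 1.84 m/s, Re = 9.72×10^5, f = 0.01853, h_f = 7.89 m ≈ 7.85 m ✓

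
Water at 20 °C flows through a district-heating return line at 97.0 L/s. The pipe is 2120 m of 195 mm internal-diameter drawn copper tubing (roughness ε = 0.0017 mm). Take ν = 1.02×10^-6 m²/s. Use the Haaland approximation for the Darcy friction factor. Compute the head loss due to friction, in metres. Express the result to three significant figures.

V = 4Q/(πD²) = 4·0.0970/(π·0.195²) = 3.248 m/s
Re = VD/ν = 3.248·0.195/1.02×10^-6 = 6.21×10^5 → turbulent
ε/D = 0.0017/195 = 8.72×10^-6
Haaland: f = 0.01269
h_f = f(L/D)V²/(2g) = 0.01269·(2120/0.195)·3.248²/(2·9.81) = 74.15 m

h_f ≈ 74.2 m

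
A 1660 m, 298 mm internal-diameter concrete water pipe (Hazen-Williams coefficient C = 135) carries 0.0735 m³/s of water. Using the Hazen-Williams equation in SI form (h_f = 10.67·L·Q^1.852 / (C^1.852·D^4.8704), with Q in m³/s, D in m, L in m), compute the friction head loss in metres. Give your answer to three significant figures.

h_f ≈ 5.81 m

h_f = 10.67·1660·0.0735^1.852 / (135^1.852·0.298^4.8704) = 5.808 m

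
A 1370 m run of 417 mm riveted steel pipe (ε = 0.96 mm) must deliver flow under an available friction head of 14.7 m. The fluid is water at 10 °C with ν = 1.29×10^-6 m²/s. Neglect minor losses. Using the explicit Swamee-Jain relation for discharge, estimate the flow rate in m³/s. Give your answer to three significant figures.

Swamee-Jain (Type II): Q = -0.965·√(gD⁵h_f/L)·ln[ε/(3.7D) + √(3.17ν²L/(gD³h_f))]
√(gD⁵h_f/L) = √(9.81·0.417⁵·14.7/1370) = 0.03643
ε/(3.7D) = 6.22×10^-4; √(3.17ν²L/(gD³h_f)) = 2.63×10^-5
Q = -0.965·0.03643·ln(6.485×10^-4) = 0.2581 m³/s
Check: V = 1.89 m/s, Re = 6.11×10^5, f = 0.02469, h_f = 14.8 m ≈ 14.7 m ✓

Q ≈ 0.258 m³/s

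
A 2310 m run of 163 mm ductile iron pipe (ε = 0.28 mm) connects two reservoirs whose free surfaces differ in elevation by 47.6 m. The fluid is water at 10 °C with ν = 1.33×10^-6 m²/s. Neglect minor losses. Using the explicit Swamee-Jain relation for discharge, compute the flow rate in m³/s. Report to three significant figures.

Q ≈ 0.0350 m³/s

Swamee-Jain (Type II): Q = -0.965·√(gD⁵h_f/L)·ln[ε/(3.7D) + √(3.17ν²L/(gD³h_f))]
√(gD⁵h_f/L) = √(9.81·0.163⁵·47.6/2310) = 0.004823
ε/(3.7D) = 4.64×10^-4; √(3.17ν²L/(gD³h_f)) = 8.00×10^-5
Q = -0.965·0.004823·ln(5.443×10^-4) = 0.03498 m³/s
Check: V = 1.68 m/s, Re = 2.05×10^5, f = 0.02363, h_f = 48.0 m ≈ 47.6 m ✓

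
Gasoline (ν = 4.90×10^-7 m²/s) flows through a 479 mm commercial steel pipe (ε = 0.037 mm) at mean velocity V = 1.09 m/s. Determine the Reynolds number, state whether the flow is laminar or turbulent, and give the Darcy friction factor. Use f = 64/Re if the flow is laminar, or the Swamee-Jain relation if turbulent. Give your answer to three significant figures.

Re = VD/ν = 1.090·0.479/4.90×10^-7 = 1.07×10^6
Re > 4000 → turbulent; ε/D = 7.72×10^-5
Swamee-Jain: f = 0.01308

Re ≈ 1.07×10^6; turbulent; f ≈ 0.0131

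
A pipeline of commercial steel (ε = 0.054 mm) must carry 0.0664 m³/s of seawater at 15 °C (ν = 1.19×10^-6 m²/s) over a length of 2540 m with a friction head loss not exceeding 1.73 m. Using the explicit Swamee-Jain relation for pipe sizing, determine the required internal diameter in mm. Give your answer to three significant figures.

D ≈ 395 mm

Swamee-Jain (Type III): D = 0.66·[ε^1.25·(LQ²/(gh_f))^4.75 + ν·Q^9.4·(L/(gh_f))^5.2]^0.04
LQ²/(gh_f) = 0.6599; L/(gh_f) = 149.7
Term 1 = ε^1.25·(…)^4.75 = 6.43×10^-7; Term 2 = ν·Q^9.4·(…)^5.2 = 2.06×10^-6
D = 0.66·(6.43×10^-7 + 2.06×10^-6)^0.04 = 0.3952 m = 395 mm
Check: V = 0.541 m/s, Re = 1.80×10^5, f = 0.01694, h_f = 1.63 m ≈ 1.73 m ✓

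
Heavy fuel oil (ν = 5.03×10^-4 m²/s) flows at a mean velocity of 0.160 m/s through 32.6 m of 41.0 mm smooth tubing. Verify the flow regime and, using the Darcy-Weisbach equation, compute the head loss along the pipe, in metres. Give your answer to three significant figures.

Re = VD/ν = 0.160·0.04100/5.03×10^-4 = 13.0 → laminar (Re < 2300)
f = 64/Re = 4.907
h_f = f(L/D)V²/(2g) = 4.907·(32.6/0.04100)·0.160²/(2·9.81) = 5.091 m

h_f ≈ 5.09 m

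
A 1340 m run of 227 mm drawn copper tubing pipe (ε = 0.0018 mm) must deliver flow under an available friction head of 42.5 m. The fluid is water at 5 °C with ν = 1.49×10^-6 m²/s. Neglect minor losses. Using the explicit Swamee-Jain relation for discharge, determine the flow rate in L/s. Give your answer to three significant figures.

Swamee-Jain (Type II): Q = -0.965·√(gD⁵h_f/L)·ln[ε/(3.7D) + √(3.17ν²L/(gD³h_f))]
√(gD⁵h_f/L) = √(9.81·0.227⁵·42.5/1340) = 0.01369
ε/(3.7D) = 2.14×10^-6; √(3.17ν²L/(gD³h_f)) = 4.40×10^-5
Q = -0.965·0.01369·ln(4.612×10^-5) = 0.1319 m³/s
Check: V = 3.26 m/s, Re = 4.97×10^5, f = 0.01323, h_f = 42.3 m ≈ 42.5 m ✓

Q ≈ 132 L/s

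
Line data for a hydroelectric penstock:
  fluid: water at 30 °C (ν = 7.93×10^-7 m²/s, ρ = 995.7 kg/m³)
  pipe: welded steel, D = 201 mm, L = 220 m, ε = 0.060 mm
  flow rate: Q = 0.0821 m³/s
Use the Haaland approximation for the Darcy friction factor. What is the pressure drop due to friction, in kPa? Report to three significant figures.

V = 4Q/(πD²) = 4·0.0821/(π·0.201²) = 2.587 m/s
Re = VD/ν = 2.587·0.201/7.93×10^-7 = 6.56×10^5 → turbulent
ε/D = 0.060/201 = 2.99×10^-4
Haaland: f = 0.01589
h_f = f(L/D)V²/(2g) = 0.01589·(220/0.201)·2.587²/(2·9.81) = 5.934 m
Δp = ρg·h_f = 995.7·9.81·5.934 = 57.96 kPa

Δp ≈ 58.0 kPa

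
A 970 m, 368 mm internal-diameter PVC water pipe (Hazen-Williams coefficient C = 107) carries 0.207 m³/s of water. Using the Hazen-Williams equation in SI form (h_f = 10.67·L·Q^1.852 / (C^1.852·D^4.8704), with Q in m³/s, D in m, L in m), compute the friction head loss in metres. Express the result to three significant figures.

h_f = 10.67·970·0.207^1.852 / (107^1.852·0.368^4.8704) = 12.71 m

h_f ≈ 12.7 m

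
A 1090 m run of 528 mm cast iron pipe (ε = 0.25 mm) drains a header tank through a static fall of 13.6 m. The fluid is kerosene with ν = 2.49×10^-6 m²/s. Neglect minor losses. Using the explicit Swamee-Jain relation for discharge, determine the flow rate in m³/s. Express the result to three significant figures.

Swamee-Jain (Type II): Q = -0.965·√(gD⁵h_f/L)·ln[ε/(3.7D) + √(3.17ν²L/(gD³h_f))]
√(gD⁵h_f/L) = √(9.81·0.528⁵·13.6/1090) = 0.07087
ε/(3.7D) = 1.28×10^-4; √(3.17ν²L/(gD³h_f)) = 3.30×10^-5
Q = -0.965·0.07087·ln(1.610×10^-4) = 0.5973 m³/s
Check: V = 2.73 m/s, Re = 5.78×10^5, f = 0.01748, h_f = 13.7 m ≈ 13.6 m ✓

Q ≈ 0.597 m³/s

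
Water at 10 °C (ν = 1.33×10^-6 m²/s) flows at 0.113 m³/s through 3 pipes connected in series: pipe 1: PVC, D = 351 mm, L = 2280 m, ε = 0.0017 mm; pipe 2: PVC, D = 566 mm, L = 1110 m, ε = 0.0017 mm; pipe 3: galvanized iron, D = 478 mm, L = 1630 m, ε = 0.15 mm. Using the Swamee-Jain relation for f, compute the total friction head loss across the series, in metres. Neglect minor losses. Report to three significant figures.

H ≈ 8.02 m

Pipe 1: V = 1.168 m/s, Re = 3.08×10^5, ε/D = 4.84×10^-6, f = 0.01436, h_1 = f(L/D)V²/2g = 6.484 m
Pipe 2: V = 0.4491 m/s, Re = 1.91×10^5, ε/D = 3.00×10^-6, f = 0.01570, h_2 = f(L/D)V²/2g = 0.3165 m
Pipe 3: V = 0.6297 m/s, Re = 2.26×10^5, ε/D = 3.14×10^-4, f = 0.01764, h_3 = f(L/D)V²/2g = 1.216 m
Series → Q common, losses add: H = Σh = 8.016 m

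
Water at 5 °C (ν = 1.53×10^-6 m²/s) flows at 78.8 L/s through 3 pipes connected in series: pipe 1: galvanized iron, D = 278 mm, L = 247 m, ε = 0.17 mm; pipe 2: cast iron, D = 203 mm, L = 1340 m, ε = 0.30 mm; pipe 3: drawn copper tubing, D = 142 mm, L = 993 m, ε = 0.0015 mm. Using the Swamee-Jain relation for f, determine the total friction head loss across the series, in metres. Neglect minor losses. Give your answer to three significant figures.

Pipe 1: V = 1.298 m/s, Re = 2.36×10^5, ε/D = 6.12×10^-4, f = 0.01925, h_1 = f(L/D)V²/2g = 1.469 m
Pipe 2: V = 2.435 m/s, Re = 3.23×10^5, ε/D = 0.00148, f = 0.02248, h_2 = f(L/D)V²/2g = 44.83 m
Pipe 3: V = 4.976 m/s, Re = 4.62×10^5, ε/D = 1.06×10^-5, f = 0.01344, h_3 = f(L/D)V²/2g = 118.6 m
Series → Q common, losses add: H = Σh = 164.9 m

H ≈ 165 m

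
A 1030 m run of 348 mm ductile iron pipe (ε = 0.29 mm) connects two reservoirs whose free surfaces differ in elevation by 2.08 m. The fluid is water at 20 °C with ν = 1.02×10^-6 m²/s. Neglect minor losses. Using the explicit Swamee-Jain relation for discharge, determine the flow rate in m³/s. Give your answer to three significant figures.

Q ≈ 0.0791 m³/s

Swamee-Jain (Type II): Q = -0.965·√(gD⁵h_f/L)·ln[ε/(3.7D) + √(3.17ν²L/(gD³h_f))]
√(gD⁵h_f/L) = √(9.81·0.348⁵·2.08/1030) = 0.01006
ε/(3.7D) = 2.25×10^-4; √(3.17ν²L/(gD³h_f)) = 6.29×10^-5
Q = -0.965·0.01006·ln(2.881×10^-4) = 0.07910 m³/s
Check: V = 0.832 m/s, Re = 2.84×10^5, f = 0.02008, h_f = 2.10 m ≈ 2.08 m ✓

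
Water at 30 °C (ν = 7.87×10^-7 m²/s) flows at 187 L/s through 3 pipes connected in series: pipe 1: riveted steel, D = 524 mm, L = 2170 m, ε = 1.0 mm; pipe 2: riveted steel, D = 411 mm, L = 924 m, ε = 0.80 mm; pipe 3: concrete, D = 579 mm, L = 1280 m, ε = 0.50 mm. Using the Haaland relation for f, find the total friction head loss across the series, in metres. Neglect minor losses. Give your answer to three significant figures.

Pipe 1: V = 0.8671 m/s, Re = 5.77×10^5, ε/D = 0.00191, f = 0.02347, h_1 = f(L/D)V²/2g = 3.724 m
Pipe 2: V = 1.410 m/s, Re = 7.36×10^5, ε/D = 0.00195, f = 0.02352, h_2 = f(L/D)V²/2g = 5.355 m
Pipe 3: V = 0.7102 m/s, Re = 5.23×10^5, ε/D = 8.64×10^-4, f = 0.01955, h_3 = f(L/D)V²/2g = 1.111 m
Series → Q common, losses add: H = Σh = 10.19 m

H ≈ 10.2 m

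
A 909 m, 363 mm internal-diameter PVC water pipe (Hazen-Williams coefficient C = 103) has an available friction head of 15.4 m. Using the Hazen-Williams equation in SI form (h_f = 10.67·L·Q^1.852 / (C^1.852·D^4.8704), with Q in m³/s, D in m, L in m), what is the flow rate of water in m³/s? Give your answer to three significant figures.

Rearranging: Q = [h_f·C^1.852·D^4.8704 / (10.67·L)]^(1/1.852)
Q = [15.4·103^1.852·0.363^4.8704 / (10.67·909)]^0.540 = 0.2208 m³/s

Q ≈ 0.221 m³/s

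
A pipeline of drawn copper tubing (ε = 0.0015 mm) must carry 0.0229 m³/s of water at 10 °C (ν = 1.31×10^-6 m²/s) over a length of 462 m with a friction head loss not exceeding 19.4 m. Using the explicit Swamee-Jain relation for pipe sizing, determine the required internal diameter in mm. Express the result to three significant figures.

D ≈ 112 mm

Swamee-Jain (Type III): D = 0.66·[ε^1.25·(LQ²/(gh_f))^4.75 + ν·Q^9.4·(L/(gh_f))^5.2]^0.04
LQ²/(gh_f) = 0.001273; L/(gh_f) = 2.428
Term 1 = ε^1.25·(…)^4.75 = 9.29×10^-22; Term 2 = ν·Q^9.4·(…)^5.2 = 5.04×10^-20
D = 0.66·(9.29×10^-22 + 5.04×10^-20)^0.04 = 0.1117 m = 112 mm
Check: V = 2.34 m/s, Re = 1.99×10^5, f = 0.01567, h_f = 18.1 m ≈ 19.4 m ✓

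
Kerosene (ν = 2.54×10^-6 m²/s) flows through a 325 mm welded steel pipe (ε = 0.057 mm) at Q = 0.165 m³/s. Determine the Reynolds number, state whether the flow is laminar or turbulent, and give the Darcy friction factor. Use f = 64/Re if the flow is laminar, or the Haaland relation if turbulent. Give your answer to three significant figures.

Re ≈ 2.54×10^5; turbulent; f ≈ 0.0162

V = 4Q/(πD²) = 1.989 m/s
Re = VD/ν = 1.989·0.325/2.54×10^-6 = 2.54×10^5
Re > 4000 → turbulent; ε/D = 1.75×10^-4
Haaland: f = 0.01619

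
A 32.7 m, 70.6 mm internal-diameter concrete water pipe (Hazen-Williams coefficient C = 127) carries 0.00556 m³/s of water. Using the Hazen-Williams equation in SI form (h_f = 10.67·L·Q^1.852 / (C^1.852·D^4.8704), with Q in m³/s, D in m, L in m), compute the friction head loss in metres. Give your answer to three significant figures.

h_f ≈ 1.19 m

h_f = 10.67·32.7·0.00556^1.852 / (127^1.852·0.0706^4.8704) = 1.194 m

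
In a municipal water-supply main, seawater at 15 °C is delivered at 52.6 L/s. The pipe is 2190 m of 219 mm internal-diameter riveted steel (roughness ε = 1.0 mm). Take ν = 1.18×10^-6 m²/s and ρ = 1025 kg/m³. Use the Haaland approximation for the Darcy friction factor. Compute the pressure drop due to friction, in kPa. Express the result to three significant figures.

V = 4Q/(πD²) = 4·0.0526/(π·0.219²) = 1.396 m/s
Re = VD/ν = 1.396·0.219/1.18×10^-6 = 2.59×10^5 → turbulent
ε/D = 1.0/219 = 0.00457
Haaland: f = 0.02996
h_f = f(L/D)V²/(2g) = 0.02996·(2190/0.219)·1.396²/(2·9.81) = 29.78 m
Δp = ρg·h_f = 1025·9.81·29.78 = 299.4 kPa

Δp ≈ 299 kPa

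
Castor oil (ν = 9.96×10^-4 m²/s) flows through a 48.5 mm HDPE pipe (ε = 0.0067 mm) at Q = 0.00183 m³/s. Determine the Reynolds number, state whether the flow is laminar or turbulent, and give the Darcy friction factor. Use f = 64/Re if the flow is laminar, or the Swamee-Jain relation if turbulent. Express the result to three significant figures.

V = 4Q/(πD²) = 0.9906 m/s
Re = VD/ν = 0.9906·0.0485/9.96×10^-4 = 48.2
Re < 2300 → laminar → f = 64/Re = 1.327

Re ≈ 48.2; laminar; f = 64/Re ≈ 1.33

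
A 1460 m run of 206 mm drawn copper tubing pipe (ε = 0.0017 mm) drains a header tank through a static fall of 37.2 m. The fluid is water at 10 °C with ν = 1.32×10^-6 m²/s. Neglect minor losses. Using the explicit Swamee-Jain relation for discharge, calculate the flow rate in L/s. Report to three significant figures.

Swamee-Jain (Type II): Q = -0.965·√(gD⁵h_f/L)·ln[ε/(3.7D) + √(3.17ν²L/(gD³h_f))]
√(gD⁵h_f/L) = √(9.81·0.206⁵·37.2/1460) = 0.009629
ε/(3.7D) = 2.23×10^-6; √(3.17ν²L/(gD³h_f)) = 5.03×10^-5
Q = -0.965·0.009629·ln(5.251×10^-5) = 0.09157 m³/s
Check: V = 2.75 m/s, Re = 4.29×10^5, f = 0.01358, h_f = 37.0 m ≈ 37.2 m ✓

Q ≈ 91.6 L/s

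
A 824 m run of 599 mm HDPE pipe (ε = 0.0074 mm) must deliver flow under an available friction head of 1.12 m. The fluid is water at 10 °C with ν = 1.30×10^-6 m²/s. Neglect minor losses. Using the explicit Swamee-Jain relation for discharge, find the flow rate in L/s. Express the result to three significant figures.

Swamee-Jain (Type II): Q = -0.965·√(gD⁵h_f/L)·ln[ε/(3.7D) + √(3.17ν²L/(gD³h_f))]
√(gD⁵h_f/L) = √(9.81·0.599⁵·1.12/824) = 0.03207
ε/(3.7D) = 3.34×10^-6; √(3.17ν²L/(gD³h_f)) = 4.32×10^-5
Q = -0.965·0.03207·ln(4.658×10^-5) = 0.3086 m³/s
Check: V = 1.10 m/s, Re = 5.05×10^5, f = 0.01327, h_f = 1.12 m ≈ 1.12 m ✓

Q ≈ 309 L/s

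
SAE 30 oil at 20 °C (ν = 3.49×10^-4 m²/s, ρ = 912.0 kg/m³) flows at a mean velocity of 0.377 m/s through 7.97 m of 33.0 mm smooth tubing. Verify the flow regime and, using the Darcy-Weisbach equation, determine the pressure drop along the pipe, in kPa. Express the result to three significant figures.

Δp ≈ 28.1 kPa

Re = VD/ν = 0.377·0.03300/3.49×10^-4 = 35.6 → laminar (Re < 2300)
f = 64/Re = 1.795
h_f = f(L/D)V²/(2g) = 1.795·(7.97/0.03300)·0.377²/(2·9.81) = 3.141 m
Δp = ρg·h_f = 912.0·9.81·3.141 = 28.10 kPa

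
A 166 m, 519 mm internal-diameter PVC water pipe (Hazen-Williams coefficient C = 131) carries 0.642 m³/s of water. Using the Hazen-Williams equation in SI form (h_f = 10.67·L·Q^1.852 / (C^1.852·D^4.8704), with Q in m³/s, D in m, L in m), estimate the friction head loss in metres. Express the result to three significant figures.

h_f = 10.67·166·0.642^1.852 / (131^1.852·0.519^4.8704) = 2.280 m

h_f ≈ 2.28 m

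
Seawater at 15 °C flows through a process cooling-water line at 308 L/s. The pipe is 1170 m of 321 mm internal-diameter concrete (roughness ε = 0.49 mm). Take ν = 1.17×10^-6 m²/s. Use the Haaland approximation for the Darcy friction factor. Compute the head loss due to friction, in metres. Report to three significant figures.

h_f ≈ 59.4 m

V = 4Q/(πD²) = 4·0.308/(π·0.321²) = 3.806 m/s
Re = VD/ν = 3.806·0.321/1.17×10^-6 = 1.04×10^6 → turbulent
ε/D = 0.49/321 = 0.00153
Haaland: f = 0.02206
h_f = f(L/D)V²/(2g) = 0.02206·(1170/0.321)·3.806²/(2·9.81) = 59.35 m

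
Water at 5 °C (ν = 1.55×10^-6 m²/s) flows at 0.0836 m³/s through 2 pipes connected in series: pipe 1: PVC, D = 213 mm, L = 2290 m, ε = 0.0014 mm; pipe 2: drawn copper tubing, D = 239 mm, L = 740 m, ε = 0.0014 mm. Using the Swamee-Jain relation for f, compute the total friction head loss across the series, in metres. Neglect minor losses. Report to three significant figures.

Pipe 1: V = 2.346 m/s, Re = 3.22×10^5, ε/D = 6.57×10^-6, f = 0.01426, h_1 = f(L/D)V²/2g = 43.02 m
Pipe 2: V = 1.863 m/s, Re = 2.87×10^5, ε/D = 5.86×10^-6, f = 0.01456, h_2 = f(L/D)V²/2g = 7.978 m
Series → Q common, losses add: H = Σh = 51.00 m

H ≈ 51.0 m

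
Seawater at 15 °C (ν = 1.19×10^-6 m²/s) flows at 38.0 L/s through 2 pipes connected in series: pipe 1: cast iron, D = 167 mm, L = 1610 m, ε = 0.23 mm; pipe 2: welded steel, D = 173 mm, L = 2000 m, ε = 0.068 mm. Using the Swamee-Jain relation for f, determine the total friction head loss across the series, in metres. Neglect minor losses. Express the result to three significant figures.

Pipe 1: V = 1.735 m/s, Re = 2.43×10^5, ε/D = 0.00138, f = 0.02237, h_1 = f(L/D)V²/2g = 33.08 m
Pipe 2: V = 1.617 m/s, Re = 2.35×10^5, ε/D = 3.93×10^-4, f = 0.01806, h_2 = f(L/D)V²/2g = 27.81 m
Series → Q common, losses add: H = Σh = 60.89 m

H ≈ 60.9 m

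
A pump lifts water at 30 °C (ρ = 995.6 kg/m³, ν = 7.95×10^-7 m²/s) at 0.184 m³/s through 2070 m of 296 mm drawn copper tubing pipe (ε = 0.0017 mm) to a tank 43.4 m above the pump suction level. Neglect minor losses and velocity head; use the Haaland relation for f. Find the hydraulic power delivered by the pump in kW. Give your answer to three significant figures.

V = 4Q/(πD²) = 2.674 m/s; Re = 9.96×10^5; ε/D = 5.74×10^-6; f = 0.01169
h_f = f(L/D)V²/2g = 29.80 m
Total head H = z + h_f = 43.4 + 29.80 = 73.20 m
P_hyd = ρgQH = 995.6·9.81·0.184·73.20 = 131.5 kW

P_hyd ≈ 132 kW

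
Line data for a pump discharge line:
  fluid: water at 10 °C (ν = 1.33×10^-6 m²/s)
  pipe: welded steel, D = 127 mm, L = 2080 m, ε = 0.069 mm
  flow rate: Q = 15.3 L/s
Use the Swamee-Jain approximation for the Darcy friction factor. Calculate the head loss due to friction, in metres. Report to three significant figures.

h_f ≈ 24.7 m

V = 4Q/(πD²) = 4·0.0153/(π·0.127²) = 1.208 m/s
Re = VD/ν = 1.208·0.127/1.33×10^-6 = 1.15×10^5 → turbulent
ε/D = 0.069/127 = 5.43×10^-4
Swamee-Jain: f = 0.02025
h_f = f(L/D)V²/(2g) = 0.02025·(2080/0.127)·1.208²/(2·9.81) = 24.66 m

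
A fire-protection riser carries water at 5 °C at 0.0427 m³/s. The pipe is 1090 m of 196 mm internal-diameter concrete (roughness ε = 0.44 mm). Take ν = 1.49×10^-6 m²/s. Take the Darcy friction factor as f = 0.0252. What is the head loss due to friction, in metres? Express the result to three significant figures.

h_f ≈ 14.3 m

V = 4Q/(πD²) = 4·0.0427/(π·0.196²) = 1.415 m/s
h_f = f(L/D)V²/(2g) = 0.02520·(1090/0.196)·1.415²/(2·9.81) = 14.31 m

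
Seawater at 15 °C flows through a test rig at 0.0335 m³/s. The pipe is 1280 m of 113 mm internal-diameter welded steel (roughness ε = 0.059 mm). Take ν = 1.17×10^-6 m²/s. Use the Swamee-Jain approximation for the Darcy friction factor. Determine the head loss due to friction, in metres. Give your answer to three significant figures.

V = 4Q/(πD²) = 4·0.0335/(π·0.113²) = 3.340 m/s
Re = VD/ν = 3.340·0.113/1.17×10^-6 = 3.23×10^5 → turbulent
ε/D = 0.059/113 = 5.22×10^-4
Swamee-Jain: f = 0.01836
h_f = f(L/D)V²/(2g) = 0.01836·(1280/0.113)·3.340²/(2·9.81) = 118.3 m

h_f ≈ 118 m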